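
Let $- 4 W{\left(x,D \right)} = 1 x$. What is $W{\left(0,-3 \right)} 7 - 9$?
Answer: $-9$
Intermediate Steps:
$W{\left(x,D \right)} = - \frac{x}{4}$ ($W{\left(x,D \right)} = - \frac{1 x}{4} = - \frac{x}{4}$)
$W{\left(0,-3 \right)} 7 - 9 = \left(- \frac{1}{4}\right) 0 \cdot 7 - 9 = 0 \cdot 7 - 9 = 0 - 9 = -9$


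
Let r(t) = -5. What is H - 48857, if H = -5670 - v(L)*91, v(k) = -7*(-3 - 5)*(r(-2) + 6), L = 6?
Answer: -59623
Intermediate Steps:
v(k) = 56 (v(k) = -7*(-3 - 5)*(-5 + 6) = -(-56) = -7*(-8) = 56)
H = -10766 (H = -5670 - 56*91 = -5670 - 1*5096 = -5670 - 5096 = -10766)
H - 48857 = -10766 - 48857 = -59623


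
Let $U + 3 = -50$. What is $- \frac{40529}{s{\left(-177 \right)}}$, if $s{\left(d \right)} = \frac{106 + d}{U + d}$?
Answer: $- \frac{9321670}{71} \approx -1.3129 \cdot 10^{5}$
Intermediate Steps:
$U = -53$ ($U = -3 - 50 = -53$)
$s{\left(d \right)} = \frac{106 + d}{-53 + d}$
$- \frac{40529}{s{\left(-177 \right)}} = - \frac{40529}{\frac{1}{-53 - 177} \left(106 - 177\right)} = - \frac{40529}{\frac{1}{-230} \left(-71\right)} = - \frac{40529}{\left(- \frac{1}{230}\right) \left(-71\right)} = - \frac{40529}{\frac{71}{230}} = \left(-40529\right) \frac{230}{71} = - \frac{9321670}{71}$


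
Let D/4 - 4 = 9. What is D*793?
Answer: 41236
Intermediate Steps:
D = 52 (D = 16 + 4*9 = 16 + 36 = 52)
D*793 = 52*793 = 41236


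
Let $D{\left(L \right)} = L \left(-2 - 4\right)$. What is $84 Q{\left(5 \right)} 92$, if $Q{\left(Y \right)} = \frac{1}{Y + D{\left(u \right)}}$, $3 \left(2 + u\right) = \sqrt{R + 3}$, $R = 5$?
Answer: $\frac{131376}{257} + \frac{30912 \sqrt{2}}{257} \approx 681.29$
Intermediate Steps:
$u = -2 + \frac{2 \sqrt{2}}{3}$ ($u = -2 + \frac{\sqrt{5 + 3}}{3} = -2 + \frac{\sqrt{8}}{3} = -2 + \frac{2 \sqrt{2}}{3} \approx -1.0572$)
$D{\left(L \right)} = - 6 L$ ($D{\left(L \right)} = L \left(-6\right) = - 6 L$)
$Q{\left(Y \right)} = \frac{1}{12 + Y - 4 \sqrt{2}}$ ($Q{\left(Y \right)} = \frac{1}{Y - 6 \left(-2 + \frac{2 \sqrt{2}}{3}\right)} = \frac{1}{Y + \left(12 - 4 \sqrt{2}\right)} = \frac{1}{12 + Y - 4 \sqrt{2}}$)
$84 Q{\left(5 \right)} 92 = \frac{84}{12 + 5 - 4 \sqrt{2}} \cdot 92 = \frac{84}{17 - 4 \sqrt{2}} \cdot 92 = \frac{7728}{17 - 4 \sqrt{2}}$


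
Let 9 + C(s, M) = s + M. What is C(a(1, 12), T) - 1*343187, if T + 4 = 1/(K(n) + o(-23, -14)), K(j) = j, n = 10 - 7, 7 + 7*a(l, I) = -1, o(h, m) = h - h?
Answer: -7207217/21 ≈ -3.4320e+5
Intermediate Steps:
o(h, m) = 0
a(l, I) = -8/7 (a(l, I) = -1 + (⅐)*(-1) = -1 - ⅐ = -8/7)
n = 3
T = -11/3 (T = -4 + 1/(3 + 0) = -4 + 1/3 = -4 + ⅓ = -11/3 ≈ -3.6667)
C(s, M) = -9 + M + s (C(s, M) = -9 + (s + M) = -9 + (M + s) = -9 + M + s)
C(a(1, 12), T) - 1*343187 = (-9 - 11/3 - 8/7) - 1*343187 = -290/21 - 343187 = -7207217/21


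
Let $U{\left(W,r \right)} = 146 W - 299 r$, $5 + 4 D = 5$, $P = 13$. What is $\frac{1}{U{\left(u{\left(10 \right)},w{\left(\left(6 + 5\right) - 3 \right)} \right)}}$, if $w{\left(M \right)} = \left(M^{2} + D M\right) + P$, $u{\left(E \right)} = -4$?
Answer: $- \frac{1}{23607} \approx -4.236 \cdot 10^{-5}$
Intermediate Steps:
$D = 0$ ($D = - \frac{5}{4} + \frac{1}{4} \cdot 5 = - \frac{5}{4} + \frac{5}{4} = 0$)
$w{\left(M \right)} = 13 + M^{2}$ ($w{\left(M \right)} = \left(M^{2} + 0 M\right) + 13 = \left(M^{2} + 0\right) + 13 = M^{2} + 13 = 13 + M^{2}$)
$U{\left(W,r \right)} = - 299 r + 146 W$
$\frac{1}{U{\left(u{\left(10 \right)},w{\left(\left(6 + 5\right) - 3 \right)} \right)}} = \frac{1}{- 299 \left(13 + \left(\left(6 + 5\right) - 3\right)^{2}\right) + 146 \left(-4\right)} = \frac{1}{- 299 \left(13 + \left(11 - 3\right)^{2}\right) - 584} = \frac{1}{- 299 \left(13 + 8^{2}\right) - 584} = \frac{1}{- 299 \left(13 + 64\right) - 584} = \frac{1}{\left(-299\right) 77 - 584} = \frac{1}{-23023 - 584} = \frac{1}{-23607} = - \frac{1}{23607}$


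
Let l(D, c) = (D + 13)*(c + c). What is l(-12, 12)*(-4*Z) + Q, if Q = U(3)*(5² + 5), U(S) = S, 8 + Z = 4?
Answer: 474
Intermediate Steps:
Z = -4 (Z = -8 + 4 = -4)
l(D, c) = 2*c*(13 + D) (l(D, c) = (13 + D)*(2*c) = 2*c*(13 + D))
Q = 90 (Q = 3*(5² + 5) = 3*(25 + 5) = 3*30 = 90)
l(-12, 12)*(-4*Z) + Q = (2*12*(13 - 12))*(-4*(-4)) + 90 = (2*12*1)*16 + 90 = 24*16 + 90 = 384 + 90 = 474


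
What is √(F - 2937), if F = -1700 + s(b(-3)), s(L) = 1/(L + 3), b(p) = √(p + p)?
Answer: √((-13910 - 4637*I*√6)/(3 + I*√6)) ≈ 0.001 - 68.094*I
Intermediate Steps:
b(p) = √2*√p (b(p) = √(2*p) = √2*√p)
s(L) = 1/(3 + L)
F = -1700 + 1/(3 + I*√6) (F = -1700 + 1/(3 + √2*√(-3)) = -1700 + 1/(3 + √2*(I*√3)) = -1700 + 1/(3 + I*√6) ≈ -1699.8 - 0.1633*I)
√(F - 2937) = √((-1700*√6 + 5099*I)/(√6 - 3*I) - 2937) = √(-2937 + (-1700*√6 + 5099*I)/(√6 - 3*I))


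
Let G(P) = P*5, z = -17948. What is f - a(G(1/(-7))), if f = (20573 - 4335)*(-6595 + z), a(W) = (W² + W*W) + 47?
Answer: -19527934819/49 ≈ -3.9853e+8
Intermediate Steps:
G(P) = 5*P
a(W) = 47 + 2*W² (a(W) = (W² + W²) + 47 = 2*W² + 47 = 47 + 2*W²)
f = -398529234 (f = (20573 - 4335)*(-6595 - 17948) = 16238*(-24543) = -398529234)
f - a(G(1/(-7))) = -398529234 - (47 + 2*(5/(-7))²) = -398529234 - (47 + 2*(5*(-⅐))²) = -398529234 - (47 + 2*(-5/7)²) = -398529234 - (47 + 2*(25/49)) = -398529234 - (47 + 50/49) = -398529234 - 1*2353/49 = -398529234 - 2353/49 = -19527934819/49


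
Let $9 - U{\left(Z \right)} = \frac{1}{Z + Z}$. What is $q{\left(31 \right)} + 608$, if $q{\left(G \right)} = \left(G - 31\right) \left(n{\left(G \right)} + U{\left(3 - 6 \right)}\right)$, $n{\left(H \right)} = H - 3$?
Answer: $608$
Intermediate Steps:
$U{\left(Z \right)} = 9 - \frac{1}{2 Z}$ ($U{\left(Z \right)} = 9 - \frac{1}{Z + Z} = 9 - \frac{1}{2 Z}$)
$n{\left(H \right)} = -3 + H$
$q{\left(G \right)} = \left(-31 + G\right) \left(\frac{37}{6} + G\right)$ ($q{\left(G \right)} = \left(G - 31\right) \left(\left(-3 + G\right) + \left(9 - \frac{1}{2 \left(3 - 6\right)}\right)\right) = \left(-31 + G\right) \left(\left(-3 + G\right) + \left(9 - \frac{1}{2 \left(3 - 6\right)}\right)\right) = \left(-31 + G\right) \left(\left(-3 + G\right) + \left(9 - \frac{1}{2 \left(-3\right)}\right)\right) = \left(-31 + G\right) \left(\left(-3 + G\right) + \left(9 - - \frac{1}{6}\right)\right) = \left(-31 + G\right) \left(\left(-3 + G\right) + \left(9 + \frac{1}{6}\right)\right) = \left(-31 + G\right) \left(\left(-3 + G\right) + \frac{55}{6}\right) = \left(-31 + G\right) \left(\frac{37}{6} + G\right)$)
$q{\left(31 \right)} + 608 = \left(- \frac{1147}{6} + 31^{2} - \frac{4619}{6}\right) + 608 = \left(- \frac{1147}{6} + 961 - \frac{4619}{6}\right) + 608 = 0 + 608 = 608$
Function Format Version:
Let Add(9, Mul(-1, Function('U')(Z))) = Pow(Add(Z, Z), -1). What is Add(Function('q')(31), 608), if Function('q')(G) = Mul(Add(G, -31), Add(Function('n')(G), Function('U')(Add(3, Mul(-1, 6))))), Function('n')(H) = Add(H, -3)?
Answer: 608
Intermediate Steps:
Function('U')(Z) = Add(9, Mul(Rational(-1, 2), Pow(Z, -1))) (Function('U')(Z) = Add(9, Mul(-1, Pow(Add(Z, Z), -1))) = Add(9, Mul(-1, Pow(Mul(2, Z), -1))) = Add(9, Mul(-1, Mul(Rational(1, 2), Pow(Z, -1)))) = Add(9, Mul(Rational(-1, 2), Pow(Z, -1))))
Function('n')(H) = Add(-3, H)
Function('q')(G) = Mul(Add(-31, G), Add(Rational(37, 6), G)) (Function('q')(G) = Mul(Add(G, -31), Add(Add(-3, G), Add(9, Mul(Rational(-1, 2), Pow(Add(3, Mul(-1, 6)), -1))))) = Mul(Add(-31, G), Add(Add(-3, G), Add(9, Mul(Rational(-1, 2), Pow(Add(3, -6), -1))))) = Mul(Add(-31, G), Add(Add(-3, G), Add(9, Mul(Rational(-1, 2), Pow(-3, -1))))) = Mul(Add(-31, G), Add(Add(-3, G), Add(9, Mul(Rational(-1, 2), Rational(-1, 3))))) = Mul(Add(-31, G), Add(Add(-3, G), Add(9, Rational(1, 6)))) = Mul(Add(-31, G), Add(Add(-3, G), Rational(55, 6))) = Mul(Add(-31, G), Add(Rational(37, 6), G)))
Add(Function('q')(31), 608) = Add(Add(Rational(-1147, 6), Pow(31, 2), Mul(Rational(-149, 6), 31)), 608) = Add(Add(Rational(-1147, 6), 961, Rational(-4619, 6)), 608) = Add(0, 608) = 608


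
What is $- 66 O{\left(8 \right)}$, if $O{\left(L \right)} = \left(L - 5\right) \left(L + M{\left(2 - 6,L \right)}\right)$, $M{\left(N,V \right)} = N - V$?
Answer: $792$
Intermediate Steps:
$O{\left(L \right)} = 20 - 4 L$ ($O{\left(L \right)} = \left(L - 5\right) \left(L - \left(4 + L\right)\right) = \left(-5 + L\right) \left(L - \left(4 + L\right)\right) = \left(-5 + L\right) \left(-4\right) = 20 - 4 L$)
$- 66 O{\left(8 \right)} = - 66 \left(20 - 32\right) = \left(-66\right) \left(-12\right) = 792$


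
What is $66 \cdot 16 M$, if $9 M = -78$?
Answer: $-9152$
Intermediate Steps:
$M = - \frac{26}{3}$ ($M = \frac{1}{9} \left(-78\right) = - \frac{26}{3} \approx -8.6667$)
$66 \cdot 16 M = 66 \cdot 16 \left(- \frac{26}{3}\right) = 1056 \left(- \frac{26}{3}\right) = -9152$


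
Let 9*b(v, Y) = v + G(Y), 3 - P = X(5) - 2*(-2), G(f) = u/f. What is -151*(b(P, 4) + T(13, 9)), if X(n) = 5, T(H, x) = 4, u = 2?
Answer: -9211/18 ≈ -511.72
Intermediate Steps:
G(f) = 2/f
P = -6 (P = 3 - (5 - 2*(-2)) = 3 - (5 + 4) = 3 - 1*9 = 3 - 9 = -6)
b(v, Y) = v/9 + 2/(9*Y) (b(v, Y) = (v + 2/Y)/9 = v/9 + 2/(9*Y))
-151*(b(P, 4) + T(13, 9)) = -151*((1/9)*(2 + 4*(-6))/4 + 4) = -151*((1/9)*(1/4)*(2 - 24) + 4) = -151*((1/9)*(1/4)*(-22) + 4) = -151*(-11/18 + 4) = -151*61/18 = -9211/18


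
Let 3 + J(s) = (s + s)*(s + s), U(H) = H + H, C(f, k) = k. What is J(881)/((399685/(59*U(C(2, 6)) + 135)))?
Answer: 2617212363/399685 ≈ 6548.2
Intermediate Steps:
U(H) = 2*H
J(s) = -3 + 4*s² (J(s) = -3 + (s + s)*(s + s) = -3 + (2*s)*(2*s) = -3 + 4*s²)
J(881)/((399685/(59*U(C(2, 6)) + 135))) = (-3 + 4*881²)/((399685/(59*(2*6) + 135))) = (-3 + 4*776161)/((399685/(59*12 + 135))) = (-3 + 3104644)/((399685/(708 + 135))) = 3104641/((399685/843)) = 3104641/((399685*(1/843))) = 3104641/(399685/843) = 3104641*(843/399685) = 2617212363/399685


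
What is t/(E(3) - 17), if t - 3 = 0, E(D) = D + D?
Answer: -3/11 ≈ -0.27273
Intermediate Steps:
E(D) = 2*D
t = 3 (t = 3 + 0 = 3)
t/(E(3) - 17) = 3/(2*3 - 17) = 3/(6 - 17) = 3/(-11) = 3*(-1/11) = -3/11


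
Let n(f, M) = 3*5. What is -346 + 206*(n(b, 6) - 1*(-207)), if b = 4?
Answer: 45386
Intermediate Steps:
n(f, M) = 15
-346 + 206*(n(b, 6) - 1*(-207)) = -346 + 206*(15 - 1*(-207)) = -346 + 206*(15 + 207) = -346 + 206*222 = -346 + 45732 = 45386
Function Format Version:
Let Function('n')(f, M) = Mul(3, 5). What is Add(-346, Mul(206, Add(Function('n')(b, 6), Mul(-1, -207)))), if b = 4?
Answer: 45386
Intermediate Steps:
Function('n')(f, M) = 15
Add(-346, Mul(206, Add(Function('n')(b, 6), Mul(-1, -207)))) = Add(-346, Mul(206, Add(15, Mul(-1, -207)))) = Add(-346, Mul(206, Add(15, 207))) = Add(-346, Mul(206, 222)) = Add(-346, 45732) = 45386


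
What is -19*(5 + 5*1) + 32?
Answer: -158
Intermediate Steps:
-19*(5 + 5*1) + 32 = -19*(5 + 5) + 32 = -19*10 + 32 = -190 + 32 = -158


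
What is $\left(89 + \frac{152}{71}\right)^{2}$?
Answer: $\frac{41873841}{5041} \approx 8306.7$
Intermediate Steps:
$\left(89 + \frac{152}{71}\right)^{2} = \left(\frac{6471}{71}\right)^{2} = \frac{41873841}{5041}$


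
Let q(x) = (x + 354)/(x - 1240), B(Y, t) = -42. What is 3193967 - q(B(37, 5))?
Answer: 2047333003/641 ≈ 3.1940e+6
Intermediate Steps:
q(x) = (354 + x)/(-1240 + x)
3193967 - q(B(37, 5)) = 3193967 - (354 - 42)/(-1240 - 42) = 3193967 - 312/(-1282) = 3193967 - (-1)*312/1282 = 3193967 - 1*(-156/641) = 3193967 + 156/641 = 2047333003/641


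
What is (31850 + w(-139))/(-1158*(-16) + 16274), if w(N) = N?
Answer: 31711/34802 ≈ 0.91118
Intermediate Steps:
(31850 + w(-139))/(-1158*(-16) + 16274) = (31850 - 139)/(-1158*(-16) + 16274) = 31711/(18528 + 16274) = 31711/34802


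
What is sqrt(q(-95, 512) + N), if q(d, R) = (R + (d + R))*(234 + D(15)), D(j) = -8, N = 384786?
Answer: 2*sqrt(148685) ≈ 771.19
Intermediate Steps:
q(d, R) = 226*d + 452*R (q(d, R) = (R + (d + R))*(234 - 8) = (R + (R + d))*226 = (d + 2*R)*226 = 226*d + 452*R)
sqrt(q(-95, 512) + N) = sqrt((226*(-95) + 452*512) + 384786) = sqrt((-21470 + 231424) + 384786) = sqrt(209954 + 384786) = sqrt(594740) = 2*sqrt(148685)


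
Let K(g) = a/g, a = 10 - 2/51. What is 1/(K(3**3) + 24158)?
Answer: 1377/33266074 ≈ 4.1394e-5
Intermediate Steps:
a = 508/51 (a = 10 - 2*1/51 = 10 - 2/51 = 508/51 ≈ 9.9608)
K(g) = 508/(51*g)
1/(K(3**3) + 24158) = 1/(508/(51*(3**3)) + 24158) = 1/((508/51)/27 + 24158) = 1/((508/51)*(1/27) + 24158) = 1/(508/1377 + 24158) = 1/(33266074/1377) = 1377/33266074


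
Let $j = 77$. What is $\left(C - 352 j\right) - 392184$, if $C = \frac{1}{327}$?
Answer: $- \frac{137107175}{327} \approx -4.1929 \cdot 10^{5}$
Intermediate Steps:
$C = \frac{1}{327} \approx 0.0030581$
$\left(C - 352 j\right) - 392184 = \left(\frac{1}{327} - 27104\right) - 392184 = - \frac{8863007}{327} - 392184 = - \frac{137107175}{327}$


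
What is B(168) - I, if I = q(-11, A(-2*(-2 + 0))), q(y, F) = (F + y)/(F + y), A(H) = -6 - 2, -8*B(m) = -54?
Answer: 23/4 ≈ 5.7500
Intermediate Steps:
B(m) = 27/4 (B(m) = -⅛*(-54) = 27/4)
A(H) = -8
q(y, F) = 1
I = 1
B(168) - I = 27/4 - 1*1 = 27/4 - 1 = 23/4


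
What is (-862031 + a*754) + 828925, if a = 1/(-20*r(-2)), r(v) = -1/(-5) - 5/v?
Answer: -894239/27 ≈ -33120.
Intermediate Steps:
r(v) = ⅕ - 5/v (r(v) = -1*(-⅕) - 5/v = ⅕ - 5/v)
a = -1/54 (a = 1/(-4*(-25 - 2)/(-2)) = 1/(-4*(-1)*(-27)/2) = 1/(-20*27/10) = 1/(-54) = -1/54 ≈ -0.018519)
(-862031 + a*754) + 828925 = (-862031 - 1/54*754) + 828925 = (-862031 - 377/27) + 828925 = -23275214/27 + 828925 = -894239/27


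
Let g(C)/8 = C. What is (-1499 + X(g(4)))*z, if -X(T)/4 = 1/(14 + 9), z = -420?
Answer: 14482020/23 ≈ 6.2965e+5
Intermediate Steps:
g(C) = 8*C
X(T) = -4/23 (X(T) = -4/(14 + 9) = -4/23)
(-1499 + X(g(4)))*z = (-1499 - 4/23)*(-420) = -34481/23*(-420) = 14482020/23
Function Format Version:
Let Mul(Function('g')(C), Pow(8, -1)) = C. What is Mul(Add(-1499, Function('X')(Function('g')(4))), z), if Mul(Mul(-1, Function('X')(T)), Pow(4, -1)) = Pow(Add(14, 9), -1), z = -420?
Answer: Rational(14482020, 23) ≈ 6.2965e+5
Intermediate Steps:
Function('g')(C) = Mul(8, C)
Function('X')(T) = Rational(-4, 23) (Function('X')(T) = Mul(-4, Pow(Add(14, 9), -1)) = Mul(-4, Pow(23, -1)) = Mul(-4, Rational(1, 23)) = Rational(-4, 23))
Mul(Add(-1499, Function('X')(Function('g')(4))), z) = Mul(Add(-1499, Rational(-4, 23)), -420) = Mul(Rational(-34481, 23), -420) = Rational(14482020, 23)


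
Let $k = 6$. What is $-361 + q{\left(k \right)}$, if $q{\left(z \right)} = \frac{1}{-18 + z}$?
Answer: $- \frac{4333}{12} \approx -361.08$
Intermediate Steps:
$-361 + q{\left(k \right)} = -361 + \frac{1}{-18 + 6} = -361 + \frac{1}{-12} = -361 - \frac{1}{12} = - \frac{4333}{12}$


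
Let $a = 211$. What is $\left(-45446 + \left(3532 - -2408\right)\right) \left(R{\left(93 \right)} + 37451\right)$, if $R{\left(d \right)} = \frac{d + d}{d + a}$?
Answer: $- \frac{112446816685}{76} \approx -1.4796 \cdot 10^{9}$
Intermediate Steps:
$R{\left(d \right)} = \frac{2 d}{211 + d}$ ($R{\left(d \right)} = \frac{d + d}{d + 211} = \frac{2 d}{211 + d}$)
$\left(-45446 + \left(3532 - -2408\right)\right) \left(R{\left(93 \right)} + 37451\right) = \left(-45446 + \left(3532 - -2408\right)\right) \left(2 \cdot 93 \frac{1}{211 + 93} + 37451\right) = \left(-45446 + \left(3532 + 2408\right)\right) \left(2 \cdot 93 \cdot \frac{1}{304} + 37451\right) = \left(-45446 + 5940\right) \left(2 \cdot 93 \cdot \frac{1}{304} + 37451\right) = - 39506 \left(\frac{93}{152} + 37451\right) = \left(-39506\right) \frac{5692645}{152} = - \frac{112446816685}{76}$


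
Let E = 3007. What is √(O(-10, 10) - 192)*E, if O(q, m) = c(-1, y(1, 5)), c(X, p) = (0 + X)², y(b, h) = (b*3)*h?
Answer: 3007*I*√191 ≈ 41558.0*I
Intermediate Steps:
y(b, h) = 3*b*h (y(b, h) = (3*b)*h = 3*b*h)
c(X, p) = X²
O(q, m) = 1 (O(q, m) = (-1)² = 1)
√(O(-10, 10) - 192)*E = √(1 - 192)*3007 = √(-191)*3007 = (I*√191)*3007 = 3007*I*√191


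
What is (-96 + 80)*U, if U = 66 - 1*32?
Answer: -544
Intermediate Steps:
U = 34 (U = 66 - 32 = 34)
(-96 + 80)*U = (-96 + 80)*34 = -16*34 = -544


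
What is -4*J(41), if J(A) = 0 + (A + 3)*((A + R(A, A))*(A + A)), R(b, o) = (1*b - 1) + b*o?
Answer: -25429184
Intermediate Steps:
R(b, o) = -1 + b + b*o (R(b, o) = (b - 1) + b*o = (-1 + b) + b*o = -1 + b + b*o)
J(A) = 2*A*(3 + A)*(-1 + A² + 2*A) (J(A) = 0 + (A + 3)*((A + (-1 + A + A*A))*(A + A)) = 0 + (3 + A)*((A + (-1 + A + A²))*(2*A)) = 0 + (3 + A)*((-1 + A² + 2*A)*(2*A)) = 0 + (3 + A)*(2*A*(-1 + A² + 2*A)) = 0 + 2*A*(3 + A)*(-1 + A² + 2*A) = 2*A*(3 + A)*(-1 + A² + 2*A))
-4*J(41) = -8*41*(-3 + 41³ + 5*41 + 5*41²) = -8*41*(-3 + 68921 + 205 + 5*1681) = -8*41*(-3 + 68921 + 205 + 8405) = -8*41*77528 = -4*6357296 = -25429184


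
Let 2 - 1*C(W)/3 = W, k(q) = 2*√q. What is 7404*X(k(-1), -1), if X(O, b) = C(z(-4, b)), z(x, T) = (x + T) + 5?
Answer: 44424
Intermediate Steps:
z(x, T) = 5 + T + x (z(x, T) = (T + x) + 5 = 5 + T + x)
C(W) = 6 - 3*W
X(O, b) = 3 - 3*b (X(O, b) = 6 - 3*(5 + b - 4) = 6 - 3*(1 + b) = 6 + (-3 - 3*b) = 3 - 3*b)
7404*X(k(-1), -1) = 7404*(3 - 3*(-1)) = 7404*(3 + 3) = 7404*6 = 44424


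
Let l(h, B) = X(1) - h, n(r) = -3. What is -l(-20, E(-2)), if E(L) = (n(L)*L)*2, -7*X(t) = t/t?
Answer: -139/7 ≈ -19.857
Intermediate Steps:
X(t) = -⅐ (X(t) = -t/(7*t) = -⅐*1 = -⅐)
E(L) = -6*L (E(L) = -3*L*2 = -6*L)
l(h, B) = -⅐ - h
-l(-20, E(-2)) = -(-⅐ - 1*(-20)) = -(-⅐ + 20) = -1*139/7 = -139/7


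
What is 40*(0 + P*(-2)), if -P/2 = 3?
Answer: 480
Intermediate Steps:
P = -6 (P = -2*3 = -6)
40*(0 + P*(-2)) = 40*(0 - 6*(-2)) = 40*(0 + 12) = 40*12 = 480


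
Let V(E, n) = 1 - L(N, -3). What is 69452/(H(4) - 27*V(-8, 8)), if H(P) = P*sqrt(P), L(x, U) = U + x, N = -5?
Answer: -69452/235 ≈ -295.54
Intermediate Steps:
H(P) = P**(3/2)
V(E, n) = 9 (V(E, n) = 1 - (-3 - 5) = 1 - 1*(-8) = 1 + 8 = 9)
69452/(H(4) - 27*V(-8, 8)) = 69452/(4**(3/2) - 27*9) = 69452/(8 - 243) = 69452/(-235) = 69452*(-1/235) = -69452/235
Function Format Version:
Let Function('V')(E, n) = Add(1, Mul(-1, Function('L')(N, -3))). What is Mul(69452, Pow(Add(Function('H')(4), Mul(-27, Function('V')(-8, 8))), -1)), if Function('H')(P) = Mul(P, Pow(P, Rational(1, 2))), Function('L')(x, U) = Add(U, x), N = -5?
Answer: Rational(-69452, 235) ≈ -295.54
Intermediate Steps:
Function('H')(P) = Pow(P, Rational(3, 2))
Function('V')(E, n) = 9 (Function('V')(E, n) = Add(1, Mul(-1, Add(-3, -5))) = Add(1, Mul(-1, -8)) = Add(1, 8) = 9)
Mul(69452, Pow(Add(Function('H')(4), Mul(-27, Function('V')(-8, 8))), -1)) = Mul(69452, Pow(Add(Pow(4, Rational(3, 2)), Mul(-27, 9)), -1)) = Mul(69452, Pow(Add(8, -243), -1)) = Mul(69452, Pow(-235, -1)) = Mul(69452, Rational(-1, 235)) = Rational(-69452, 235)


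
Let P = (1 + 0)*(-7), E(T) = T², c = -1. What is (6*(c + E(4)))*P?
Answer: -630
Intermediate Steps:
P = -7 (P = 1*(-7) = -7)
(6*(c + E(4)))*P = (6*(-1 + 4²))*(-7) = (6*(-1 + 16))*(-7) = (6*15)*(-7) = 90*(-7) = -630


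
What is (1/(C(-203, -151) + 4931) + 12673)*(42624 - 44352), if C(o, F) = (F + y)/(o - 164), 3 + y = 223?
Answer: -4953563111016/226201 ≈ -2.1899e+7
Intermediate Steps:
y = 220 (y = -3 + 223 = 220)
C(o, F) = (220 + F)/(-164 + o) (C(o, F) = (F + 220)/(o - 164) = (220 + F)/(-164 + o))
(1/(C(-203, -151) + 4931) + 12673)*(42624 - 44352) = (1/((220 - 151)/(-164 - 203) + 4931) + 12673)*(42624 - 44352) = (1/(69/(-367) + 4931) + 12673)*(-1728) = (1/(-1/367*69 + 4931) + 12673)*(-1728) = (1/(-69/367 + 4931) + 12673)*(-1728) = (1/(1809608/367) + 12673)*(-1728) = (367/1809608 + 12673)*(-1728) = (22933162551/1809608)*(-1728) = -4953563111016/226201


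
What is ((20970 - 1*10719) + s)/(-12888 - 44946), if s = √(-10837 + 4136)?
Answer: -67/378 - I*√6701/57834 ≈ -0.17725 - 0.0014154*I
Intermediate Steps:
s = I*√6701 (s = √(-6701) = I*√6701 ≈ 81.86*I)
((20970 - 1*10719) + s)/(-12888 - 44946) = ((20970 - 1*10719) + I*√6701)/(-12888 - 44946) = ((20970 - 10719) + I*√6701)/(-57834) = (10251 + I*√6701)*(-1/57834) = -67/378 - I*√6701/57834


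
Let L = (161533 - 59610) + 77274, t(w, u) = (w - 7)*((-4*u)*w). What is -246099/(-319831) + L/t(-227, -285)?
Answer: 14959719573187/19367212686120 ≈ 0.77242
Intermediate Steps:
t(w, u) = -4*u*w*(-7 + w) (t(w, u) = (-7 + w)*(-4*u*w) = -4*u*w*(-7 + w))
L = 179197 (L = 101923 + 77274 = 179197)
-246099/(-319831) + L/t(-227, -285) = -246099/(-319831) + 179197/((4*(-285)*(-227)*(7 - 1*(-227)))) = -246099*(-1/319831) + 179197/((4*(-285)*(-227)*(7 + 227))) = 246099/319831 + 179197/((4*(-285)*(-227)*234)) = 246099/319831 + 179197/60554520 = 14959719573187/19367212686120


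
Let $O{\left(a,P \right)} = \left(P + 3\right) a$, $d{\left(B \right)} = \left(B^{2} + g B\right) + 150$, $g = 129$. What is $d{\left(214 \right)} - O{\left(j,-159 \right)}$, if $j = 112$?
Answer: $91024$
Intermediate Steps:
$d{\left(B \right)} = 150 + B^{2} + 129 B$ ($d{\left(B \right)} = \left(B^{2} + 129 B\right) + 150 = 150 + B^{2} + 129 B$)
$O{\left(a,P \right)} = a \left(3 + P\right)$ ($O{\left(a,P \right)} = \left(3 + P\right) a = a \left(3 + P\right)$)
$d{\left(214 \right)} - O{\left(j,-159 \right)} = \left(150 + 214^{2} + 129 \cdot 214\right) - 112 \left(3 - 159\right) = \left(150 + 45796 + 27606\right) - 112 \left(-156\right) = 73552 - -17472 = 73552 + 17472 = 91024$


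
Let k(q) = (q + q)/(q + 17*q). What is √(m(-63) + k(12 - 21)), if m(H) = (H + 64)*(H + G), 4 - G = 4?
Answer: I*√566/3 ≈ 7.9303*I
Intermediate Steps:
G = 0 (G = 4 - 1*4 = 4 - 4 = 0)
m(H) = H*(64 + H) (m(H) = (H + 64)*(H + 0) = (64 + H)*H = H*(64 + H))
k(q) = ⅑ (k(q) = (2*q)/((18*q)) = (2*q)*(1/(18*q)) = ⅑)
√(m(-63) + k(12 - 21)) = √(-63*(64 - 63) + ⅑) = √(-63*1 + ⅑) = √(-63 + ⅑) = √(-566/9) = I*√566/3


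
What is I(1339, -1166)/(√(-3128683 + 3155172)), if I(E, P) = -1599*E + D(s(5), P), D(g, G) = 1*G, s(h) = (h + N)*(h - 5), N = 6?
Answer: -2142227*√26489/26489 ≈ -13162.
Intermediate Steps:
s(h) = (-5 + h)*(6 + h) (s(h) = (h + 6)*(h - 5) = (6 + h)*(-5 + h) = (-5 + h)*(6 + h))
D(g, G) = G
I(E, P) = P - 1599*E (I(E, P) = -1599*E + P = P - 1599*E)
I(1339, -1166)/(√(-3128683 + 3155172)) = (-1166 - 1599*1339)/(√(-3128683 + 3155172)) = (-1166 - 2141061)/(√26489) = -2142227*√26489/26489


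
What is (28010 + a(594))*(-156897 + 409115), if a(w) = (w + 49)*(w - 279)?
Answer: 58150120990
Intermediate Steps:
a(w) = (-279 + w)*(49 + w) (a(w) = (49 + w)*(-279 + w) = (-279 + w)*(49 + w))
(28010 + a(594))*(-156897 + 409115) = (28010 + (-13671 + 594**2 - 230*594))*(-156897 + 409115) = (28010 + (-13671 + 352836 - 136620))*252218 = (28010 + 202545)*252218 = 230555*252218 = 58150120990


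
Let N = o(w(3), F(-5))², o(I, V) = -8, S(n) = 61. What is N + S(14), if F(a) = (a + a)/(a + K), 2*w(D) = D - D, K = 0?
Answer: 125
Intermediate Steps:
w(D) = 0 (w(D) = (D - D)/2 = (½)*0 = 0)
F(a) = 2 (F(a) = (a + a)/(a + 0) = (2*a)/a = 2)
N = 64 (N = (-8)² = 64)
N + S(14) = 64 + 61 = 125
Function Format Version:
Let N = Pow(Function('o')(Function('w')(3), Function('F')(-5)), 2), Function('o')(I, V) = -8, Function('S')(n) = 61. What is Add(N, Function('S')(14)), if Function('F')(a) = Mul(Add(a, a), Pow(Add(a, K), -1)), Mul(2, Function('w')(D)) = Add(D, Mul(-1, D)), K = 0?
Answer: 125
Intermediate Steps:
Function('w')(D) = 0 (Function('w')(D) = Mul(Rational(1, 2), Add(D, Mul(-1, D))) = Mul(Rational(1, 2), 0) = 0)
Function('F')(a) = 2 (Function('F')(a) = Mul(Add(a, a), Pow(Add(a, 0), -1)) = Mul(Mul(2, a), Pow(a, -1)) = 2)
N = 64 (N = Pow(-8, 2) = 64)
Add(N, Function('S')(14)) = Add(64, 61) = 125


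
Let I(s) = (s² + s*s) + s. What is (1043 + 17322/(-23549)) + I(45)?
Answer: 120977440/23549 ≈ 5137.3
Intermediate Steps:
I(s) = s + 2*s² (I(s) = (s² + s²) + s = 2*s² + s = s + 2*s²)
(1043 + 17322/(-23549)) + I(45) = (1043 + 17322/(-23549)) + 45*(1 + 2*45) = (1043 + 17322*(-1/23549)) + 45*(1 + 90) = (1043 - 17322/23549) + 45*91 = 24544285/23549 + 4095 = 120977440/23549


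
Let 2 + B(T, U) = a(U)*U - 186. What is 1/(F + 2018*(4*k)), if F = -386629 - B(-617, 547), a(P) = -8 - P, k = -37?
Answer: -1/381520 ≈ -2.6211e-6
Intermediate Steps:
B(T, U) = -188 + U*(-8 - U) (B(T, U) = -2 + ((-8 - U)*U - 186) = -2 + (U*(-8 - U) - 186) = -2 + (-186 + U*(-8 - U)) = -188 + U*(-8 - U))
F = -82856 (F = -386629 - (-188 - 1*547*(8 + 547)) = -386629 - (-188 - 1*547*555) = -386629 - (-188 - 303585) = -386629 - 1*(-303773) = -386629 + 303773 = -82856)
1/(F + 2018*(4*k)) = 1/(-82856 + 2018*(4*(-37))) = 1/(-82856 + 2018*(-148)) = 1/(-82856 - 298664) = 1/(-381520) = -1/381520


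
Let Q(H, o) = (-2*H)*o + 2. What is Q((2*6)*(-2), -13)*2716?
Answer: -1689352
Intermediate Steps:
Q(H, o) = 2 - 2*H*o (Q(H, o) = -2*H*o + 2 = 2 - 2*H*o)
Q((2*6)*(-2), -13)*2716 = (2 - 2*(2*6)*(-2)*(-13))*2716 = (2 - 2*12*(-2)*(-13))*2716 = (2 - 2*(-24)*(-13))*2716 = (2 - 624)*2716 = -622*2716 = -1689352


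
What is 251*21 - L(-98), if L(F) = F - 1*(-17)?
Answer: 5352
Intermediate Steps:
L(F) = 17 + F (L(F) = F + 17 = 17 + F)
251*21 - L(-98) = 251*21 - (17 - 98) = 5271 - 1*(-81) = 5271 + 81 = 5352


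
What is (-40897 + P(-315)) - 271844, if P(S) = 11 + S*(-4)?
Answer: -311470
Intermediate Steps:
P(S) = 11 - 4*S
(-40897 + P(-315)) - 271844 = (-40897 + (11 - 4*(-315))) - 271844 = (-40897 + (11 + 1260)) - 271844 = (-40897 + 1271) - 271844 = -39626 - 271844 = -311470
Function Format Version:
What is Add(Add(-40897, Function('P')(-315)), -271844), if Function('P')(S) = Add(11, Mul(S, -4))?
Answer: -311470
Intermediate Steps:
Function('P')(S) = Add(11, Mul(-4, S))
Add(Add(-40897, Function('P')(-315)), -271844) = Add(Add(-40897, Add(11, Mul(-4, -315))), -271844) = Add(Add(-40897, Add(11, 1260)), -271844) = Add(Add(-40897, 1271), -271844) = Add(-39626, -271844) = -311470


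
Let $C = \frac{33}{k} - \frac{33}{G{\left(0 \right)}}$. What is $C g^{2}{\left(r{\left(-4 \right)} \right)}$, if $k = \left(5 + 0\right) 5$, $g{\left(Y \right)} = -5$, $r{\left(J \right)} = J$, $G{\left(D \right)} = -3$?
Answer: $308$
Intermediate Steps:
$k = 25$ ($k = 5 \cdot 5 = 25$)
$C = \frac{308}{25}$ ($C = \frac{33}{25} - \frac{33}{-3} = 33 \cdot \frac{1}{25} - -11 = \frac{33}{25} + 11 = \frac{308}{25} \approx 12.32$)
$C g^{2}{\left(r{\left(-4 \right)} \right)} = \frac{308 \left(-5\right)^{2}}{25} = \frac{308}{25} \cdot 25 = 308$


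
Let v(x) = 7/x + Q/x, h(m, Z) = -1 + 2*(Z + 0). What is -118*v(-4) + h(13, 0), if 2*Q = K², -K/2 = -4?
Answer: 2299/2 ≈ 1149.5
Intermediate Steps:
K = 8 (K = -2*(-4) = 8)
Q = 32 (Q = (½)*8² = (½)*64 = 32)
h(m, Z) = -1 + 2*Z
v(x) = 39/x (v(x) = 7/x + 32/x = 39/x)
-118*v(-4) + h(13, 0) = -4602/(-4) + (-1 + 2*0) = -4602*(-1)/4 + (-1 + 0) = -118*(-39/4) - 1 = 2301/2 - 1 = 2299/2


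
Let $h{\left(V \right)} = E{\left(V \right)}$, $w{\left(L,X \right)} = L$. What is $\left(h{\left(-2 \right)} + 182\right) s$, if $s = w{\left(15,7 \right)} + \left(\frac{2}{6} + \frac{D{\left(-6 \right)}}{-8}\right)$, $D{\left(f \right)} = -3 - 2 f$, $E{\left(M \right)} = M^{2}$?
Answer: $\frac{10571}{4} \approx 2642.8$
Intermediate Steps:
$h{\left(V \right)} = V^{2}$
$s = \frac{341}{24}$ ($s = 15 + \left(\frac{2}{6} + \frac{-3 - -12}{-8}\right) = 15 + \left(2 \cdot \frac{1}{6} + \left(-3 + 12\right) \left(- \frac{1}{8}\right)\right) = 15 + \left(\frac{1}{3} + 9 \left(- \frac{1}{8}\right)\right) = 15 + \left(\frac{1}{3} - \frac{9}{8}\right) = 15 - \frac{19}{24} = \frac{341}{24} \approx 14.208$)
$\left(h{\left(-2 \right)} + 182\right) s = \left(\left(-2\right)^{2} + 182\right) \frac{341}{24} = \left(4 + 182\right) \frac{341}{24} = 186 \cdot \frac{341}{24} = \frac{10571}{4}$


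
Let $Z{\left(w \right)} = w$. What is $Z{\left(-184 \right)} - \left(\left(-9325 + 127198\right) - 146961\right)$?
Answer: $28904$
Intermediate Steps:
$Z{\left(-184 \right)} - \left(\left(-9325 + 127198\right) - 146961\right) = -184 - \left(\left(-9325 + 127198\right) - 146961\right) = -184 - \left(117873 - 146961\right) = -184 - -29088 = -184 + 29088 = 28904$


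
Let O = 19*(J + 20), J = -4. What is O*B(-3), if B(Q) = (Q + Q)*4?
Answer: -7296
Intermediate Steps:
B(Q) = 8*Q (B(Q) = (2*Q)*4 = 8*Q)
O = 304 (O = 19*(-4 + 20) = 19*16 = 304)
O*B(-3) = 304*(8*(-3)) = 304*(-24) = -7296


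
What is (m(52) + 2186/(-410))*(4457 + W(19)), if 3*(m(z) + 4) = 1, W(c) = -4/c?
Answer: -468613586/11685 ≈ -40104.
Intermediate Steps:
m(z) = -11/3 (m(z) = -4 + (1/3)*1 = -4 + 1/3 = -11/3)
(m(52) + 2186/(-410))*(4457 + W(19)) = (-11/3 + 2186/(-410))*(4457 - 4/19) = (-11/3 + 2186*(-1/410))*(4457 - 4*1/19) = (-11/3 - 1093/205)*(4457 - 4/19) = -5534/615*84679/19 = -468613586/11685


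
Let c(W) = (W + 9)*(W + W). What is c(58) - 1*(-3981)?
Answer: 11753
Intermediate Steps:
c(W) = 2*W*(9 + W) (c(W) = (9 + W)*(2*W) = 2*W*(9 + W))
c(58) - 1*(-3981) = 2*58*(9 + 58) - 1*(-3981) = 2*58*67 + 3981 = 7772 + 3981 = 11753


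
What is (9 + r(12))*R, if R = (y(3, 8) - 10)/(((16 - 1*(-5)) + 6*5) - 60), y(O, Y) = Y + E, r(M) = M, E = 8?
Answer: -14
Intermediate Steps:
y(O, Y) = 8 + Y (y(O, Y) = Y + 8 = 8 + Y)
R = -2/3 (R = ((8 + 8) - 10)/(((16 - 1*(-5)) + 6*5) - 60) = (16 - 10)/(((16 + 5) + 30) - 60) = 6/((21 + 30) - 60) = 6/(51 - 60) = 6/(-9) = 6*(-1/9) = -2/3 ≈ -0.66667)
(9 + r(12))*R = (9 + 12)*(-2/3) = 21*(-2/3) = -14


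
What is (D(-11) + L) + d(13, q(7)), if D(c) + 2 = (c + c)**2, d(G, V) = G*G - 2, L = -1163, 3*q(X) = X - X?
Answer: -514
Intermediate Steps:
q(X) = 0 (q(X) = (X - X)/3 = (1/3)*0 = 0)
d(G, V) = -2 + G**2 (d(G, V) = G**2 - 2 = -2 + G**2)
D(c) = -2 + 4*c**2 (D(c) = -2 + (c + c)**2 = -2 + (2*c)**2 = -2 + 4*c**2)
(D(-11) + L) + d(13, q(7)) = ((-2 + 4*(-11)**2) - 1163) + (-2 + 13**2) = ((-2 + 4*121) - 1163) + (-2 + 169) = ((-2 + 484) - 1163) + 167 = (482 - 1163) + 167 = -681 + 167 = -514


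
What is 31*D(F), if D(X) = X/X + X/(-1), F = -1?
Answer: 62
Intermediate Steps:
D(X) = 1 - X (D(X) = 1 + X*(-1) = 1 - X)
31*D(F) = 31*(1 - 1*(-1)) = 31*(1 + 1) = 31*2 = 62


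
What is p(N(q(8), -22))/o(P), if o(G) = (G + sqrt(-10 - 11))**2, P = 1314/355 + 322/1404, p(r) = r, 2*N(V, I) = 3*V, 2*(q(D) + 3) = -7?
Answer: 605529834975*I/(344635252211*I + 488243758860*sqrt(21)) ≈ 0.040721 + 0.26437*I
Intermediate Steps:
q(D) = -13/2 (q(D) = -3 + (1/2)*(-7) = -3 - 7/2 = -13/2)
N(V, I) = 3*V/2 (N(V, I) = (3*V)/2 = 3*V/2)
P = 979583/249210 (P = 1314*(1/355) + 322*(1/1404) = 1314/355 + 161/702 = 979583/249210 ≈ 3.9308)
o(G) = (G + I*sqrt(21))**2 (o(G) = (G + sqrt(-21))**2 = (G + I*sqrt(21))**2)
p(N(q(8), -22))/o(P) = ((3/2)*(-13/2))/((979583/249210 + I*sqrt(21))**2) = -39/(4*(979583/249210 + I*sqrt(21))**2)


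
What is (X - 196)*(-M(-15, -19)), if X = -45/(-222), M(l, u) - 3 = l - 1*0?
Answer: -86934/37 ≈ -2349.6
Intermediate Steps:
M(l, u) = 3 + l (M(l, u) = 3 + (l - 1*0) = 3 + (l + 0) = 3 + l)
X = 15/74 (X = -45*(-1/222) = 15/74 ≈ 0.20270)
(X - 196)*(-M(-15, -19)) = (15/74 - 196)*(-(3 - 15)) = -(-14489)*(-12)/74 = -14489/74*12 = -86934/37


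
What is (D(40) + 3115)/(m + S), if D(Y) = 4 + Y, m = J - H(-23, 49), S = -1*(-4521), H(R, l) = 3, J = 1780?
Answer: 3159/6298 ≈ 0.50159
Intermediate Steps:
S = 4521
m = 1777 (m = 1780 - 1*3 = 1780 - 3 = 1777)
(D(40) + 3115)/(m + S) = ((4 + 40) + 3115)/(1777 + 4521) = (44 + 3115)/6298 = 3159*(1/6298) = 3159/6298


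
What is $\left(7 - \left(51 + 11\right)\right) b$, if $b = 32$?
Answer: $-1760$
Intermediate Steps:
$\left(7 - \left(51 + 11\right)\right) b = \left(7 - \left(51 + 11\right)\right) 32 = \left(7 - 62\right) 32 = \left(-55\right) 32 = -1760$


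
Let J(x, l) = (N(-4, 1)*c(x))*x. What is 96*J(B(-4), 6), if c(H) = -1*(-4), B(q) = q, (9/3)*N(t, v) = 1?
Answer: -512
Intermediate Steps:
N(t, v) = ⅓ (N(t, v) = (⅓)*1 = ⅓)
c(H) = 4
J(x, l) = 4*x/3 (J(x, l) = ((⅓)*4)*x = 4*x/3)
96*J(B(-4), 6) = 96*((4/3)*(-4)) = 96*(-16/3) = -512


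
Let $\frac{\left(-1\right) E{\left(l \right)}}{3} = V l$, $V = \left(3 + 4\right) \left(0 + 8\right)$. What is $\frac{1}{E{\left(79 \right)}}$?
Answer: $- \frac{1}{13272} \approx -7.5347 \cdot 10^{-5}$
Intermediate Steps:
$V = 56$ ($V = 7 \cdot 8 = 56$)
$E{\left(l \right)} = - 168 l$ ($E{\left(l \right)} = - 3 \cdot 56 l = - 168 l$)
$\frac{1}{E{\left(79 \right)}} = \frac{1}{\left(-168\right) 79} = \frac{1}{-13272} = - \frac{1}{13272}$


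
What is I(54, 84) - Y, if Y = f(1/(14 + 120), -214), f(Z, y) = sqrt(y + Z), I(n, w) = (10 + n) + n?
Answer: 118 - 5*I*sqrt(153698)/134 ≈ 118.0 - 14.628*I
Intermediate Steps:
I(n, w) = 10 + 2*n
f(Z, y) = sqrt(Z + y)
Y = 5*I*sqrt(153698)/134 (Y = sqrt(1/(14 + 120) - 214) = sqrt(1/134 - 214) = sqrt(-28675/134) = 5*I*sqrt(153698)/134 ≈ 14.628*I)
I(54, 84) - Y = (10 + 2*54) - 5*I*sqrt(153698)/134 = (10 + 108) - 5*I*sqrt(153698)/134 = 118 - 5*I*sqrt(153698)/134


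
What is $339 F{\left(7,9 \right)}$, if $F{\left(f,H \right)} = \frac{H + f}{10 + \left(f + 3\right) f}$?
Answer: $\frac{339}{5} \approx 67.8$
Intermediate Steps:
$F{\left(f,H \right)} = \frac{H + f}{10 + f \left(3 + f\right)}$ ($F{\left(f,H \right)} = \frac{H + f}{10 + \left(3 + f\right) f} = \frac{H + f}{10 + f \left(3 + f\right)}$)
$339 F{\left(7,9 \right)} = 339 \frac{9 + 7}{10 + 7^{2} + 3 \cdot 7} = 339 \frac{1}{10 + 49 + 21} \cdot 16 = 339 \cdot \frac{1}{80} \cdot 16 = 339 \cdot \frac{1}{5} = \frac{339}{5}$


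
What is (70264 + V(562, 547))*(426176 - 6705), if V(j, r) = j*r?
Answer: 158424968338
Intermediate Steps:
(70264 + V(562, 547))*(426176 - 6705) = (70264 + 562*547)*(426176 - 6705) = (70264 + 307414)*419471 = 377678*419471 = 158424968338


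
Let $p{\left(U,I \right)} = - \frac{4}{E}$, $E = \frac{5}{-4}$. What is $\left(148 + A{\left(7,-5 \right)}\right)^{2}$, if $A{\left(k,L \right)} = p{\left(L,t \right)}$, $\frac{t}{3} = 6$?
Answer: $\frac{571536}{25} \approx 22861.0$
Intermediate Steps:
$t = 18$ ($t = 3 \cdot 6 = 18$)
$E = - \frac{5}{4}$ ($E = 5 \left(- \frac{1}{4}\right) = - \frac{5}{4} \approx -1.25$)
$p{\left(U,I \right)} = \frac{16}{5}$ ($p{\left(U,I \right)} = - \frac{4}{- \frac{5}{4}} = \left(-4\right) \left(- \frac{4}{5}\right) = \frac{16}{5}$)
$A{\left(k,L \right)} = \frac{16}{5}$
$\left(148 + A{\left(7,-5 \right)}\right)^{2} = \left(148 + \frac{16}{5}\right)^{2} = \left(\frac{756}{5}\right)^{2} = \frac{571536}{25}$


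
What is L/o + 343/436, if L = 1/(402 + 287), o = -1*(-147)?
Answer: 34740505/44159388 ≈ 0.78671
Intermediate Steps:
o = 147
L = 1/689 ≈ 0.0014514
L/o + 343/436 = (1/689)/147 + 343/436 = (1/689)*(1/147) + 343*(1/436) = 1/101283 + 343/436 = 34740505/44159388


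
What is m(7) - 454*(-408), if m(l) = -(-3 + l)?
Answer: 185228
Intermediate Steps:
m(l) = 3 - l
m(7) - 454*(-408) = (3 - 1*7) - 454*(-408) = (3 - 7) + 185232 = -4 + 185232 = 185228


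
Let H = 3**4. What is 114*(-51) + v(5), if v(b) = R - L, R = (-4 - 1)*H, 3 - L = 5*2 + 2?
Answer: -6210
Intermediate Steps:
H = 81
L = -9 (L = 3 - (5*2 + 2) = 3 - (10 + 2) = 3 - 1*12 = 3 - 12 = -9)
R = -405 (R = (-4 - 1)*81 = -5*81 = -405)
v(b) = -396 (v(b) = -405 - 1*(-9) = -405 + 9 = -396)
114*(-51) + v(5) = 114*(-51) - 396 = -5814 - 396 = -6210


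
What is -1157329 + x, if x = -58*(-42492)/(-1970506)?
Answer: -1140263101505/985253 ≈ -1.1573e+6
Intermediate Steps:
x = -1232268/985253 (x = 2464536*(-1/1970506) = -1232268/985253 ≈ -1.2507)
-1157329 + x = -1157329 - 1232268/985253 = -1140263101505/985253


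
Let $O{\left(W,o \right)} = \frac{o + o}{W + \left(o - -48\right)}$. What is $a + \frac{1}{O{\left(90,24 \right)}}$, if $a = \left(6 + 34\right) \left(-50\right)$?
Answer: $- \frac{15973}{8} \approx -1996.6$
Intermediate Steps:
$O{\left(W,o \right)} = \frac{2 o}{48 + W + o}$ ($O{\left(W,o \right)} = \frac{2 o}{W + \left(o + 48\right)} = \frac{2 o}{W + \left(48 + o\right)} = \frac{2 o}{48 + W + o}$)
$a = -2000$ ($a = 40 \left(-50\right) = -2000$)
$a + \frac{1}{O{\left(90,24 \right)}} = -2000 + \frac{1}{2 \cdot 24 \frac{1}{48 + 90 + 24}} = -2000 + \frac{1}{2 \cdot 24 \cdot \frac{1}{162}} = -2000 + \frac{1}{\frac{8}{27}} = -2000 + \frac{27}{8} = - \frac{15973}{8}$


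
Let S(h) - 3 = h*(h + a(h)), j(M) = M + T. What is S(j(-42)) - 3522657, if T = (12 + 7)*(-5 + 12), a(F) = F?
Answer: -3506092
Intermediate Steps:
T = 133 (T = 19*7 = 133)
j(M) = 133 + M (j(M) = M + 133 = 133 + M)
S(h) = 3 + 2*h**2 (S(h) = 3 + h*(h + h) = 3 + h*(2*h) = 3 + 2*h**2)
S(j(-42)) - 3522657 = (3 + 2*(133 - 42)**2) - 3522657 = (3 + 2*91**2) - 3522657 = (3 + 2*8281) - 3522657 = (3 + 16562) - 3522657 = 16565 - 3522657 = -3506092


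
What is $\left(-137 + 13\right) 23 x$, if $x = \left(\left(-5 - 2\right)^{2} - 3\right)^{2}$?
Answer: $-6034832$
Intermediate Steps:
$x = 2116$ ($x = \left(\left(-5 - 2\right)^{2} - 3\right)^{2} = \left(\left(-7\right)^{2} - 3\right)^{2} = \left(49 - 3\right)^{2} = 46^{2} = 2116$)
$\left(-137 + 13\right) 23 x = \left(-137 + 13\right) 23 \cdot 2116 = \left(-124\right) 48668 = -6034832$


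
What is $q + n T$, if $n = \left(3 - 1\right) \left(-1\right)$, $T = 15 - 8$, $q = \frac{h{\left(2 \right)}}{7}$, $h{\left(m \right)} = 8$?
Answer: $- \frac{90}{7} \approx -12.857$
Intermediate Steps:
$q = \frac{8}{7} \approx 1.1429$
$T = 7$
$n = -2$ ($n = 2 \left(-1\right) = -2$)
$q + n T = \frac{8}{7} - 14 = - \frac{90}{7}$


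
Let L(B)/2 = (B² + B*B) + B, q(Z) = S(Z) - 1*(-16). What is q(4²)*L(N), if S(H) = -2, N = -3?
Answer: 420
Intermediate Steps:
q(Z) = 14 (q(Z) = -2 - 1*(-16) = -2 + 16 = 14)
L(B) = 2*B + 4*B² (L(B) = 2*((B² + B*B) + B) = 2*((B² + B²) + B) = 2*(2*B² + B) = 2*(B + 2*B²) = 2*B + 4*B²)
q(4²)*L(N) = 14*(2*(-3)*(1 + 2*(-3))) = 14*(2*(-3)*(1 - 6)) = 14*(2*(-3)*(-5)) = 14*30 = 420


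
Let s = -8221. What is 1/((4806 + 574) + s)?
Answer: -1/2841 ≈ -0.00035199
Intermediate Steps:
1/((4806 + 574) + s) = 1/((4806 + 574) - 8221) = 1/(5380 - 8221) = 1/(-2841) = -1/2841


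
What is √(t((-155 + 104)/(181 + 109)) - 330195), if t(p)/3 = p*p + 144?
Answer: I*√27733060497/290 ≈ 574.25*I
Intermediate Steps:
t(p) = 432 + 3*p² (t(p) = 3*(p*p + 144) = 3*(p² + 144) = 3*(144 + p²) = 432 + 3*p²)
√(t((-155 + 104)/(181 + 109)) - 330195) = √((432 + 3*((-155 + 104)/(181 + 109))²) - 330195) = √((432 + 3*(-51/290)²) - 330195) = √((432 + 3*(2601/84100)) - 330195) = √((432 + 7803/84100) - 330195) = √(36339003/84100 - 330195) = √(-27733060497/84100) = I*√27733060497/290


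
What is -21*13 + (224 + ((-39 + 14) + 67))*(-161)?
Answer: -43099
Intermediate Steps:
-21*13 + (224 + ((-39 + 14) + 67))*(-161) = -273 + (224 + (-25 + 67))*(-161) = -273 + (224 + 42)*(-161) = -273 + 266*(-161) = -273 - 42826 = -43099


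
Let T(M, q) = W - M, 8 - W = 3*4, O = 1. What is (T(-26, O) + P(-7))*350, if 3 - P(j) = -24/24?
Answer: 9100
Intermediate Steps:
W = -4 (W = 8 - 3*4 = 8 - 1*12 = 8 - 12 = -4)
P(j) = 4 (P(j) = 3 - (-24)/24 = 3 - 1*(-1) = 3 + 1 = 4)
T(M, q) = -4 - M
(T(-26, O) + P(-7))*350 = ((-4 - 1*(-26)) + 4)*350 = ((-4 + 26) + 4)*350 = (22 + 4)*350 = 26*350 = 9100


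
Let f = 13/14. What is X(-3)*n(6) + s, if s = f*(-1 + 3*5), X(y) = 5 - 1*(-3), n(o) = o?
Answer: 61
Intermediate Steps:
X(y) = 8 (X(y) = 5 + 3 = 8)
f = 13/14 (f = 13*(1/14) = 13/14 ≈ 0.92857)
s = 13 (s = 13*(-1 + 3*5)/14 = 13*(-1 + 15)/14 = (13/14)*14 = 13)
X(-3)*n(6) + s = 8*6 + 13 = 48 + 13 = 61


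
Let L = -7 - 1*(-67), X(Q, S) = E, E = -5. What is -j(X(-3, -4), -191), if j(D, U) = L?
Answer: -60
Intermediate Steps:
X(Q, S) = -5
L = 60 (L = -7 + 67 = 60)
j(D, U) = 60
-j(X(-3, -4), -191) = -1*60 = -60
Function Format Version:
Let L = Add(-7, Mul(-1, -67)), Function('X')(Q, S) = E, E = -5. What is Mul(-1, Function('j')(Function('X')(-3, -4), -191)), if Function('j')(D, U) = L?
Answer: -60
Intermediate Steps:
Function('X')(Q, S) = -5
L = 60 (L = Add(-7, 67) = 60)
Function('j')(D, U) = 60
Mul(-1, Function('j')(Function('X')(-3, -4), -191)) = Mul(-1, 60) = -60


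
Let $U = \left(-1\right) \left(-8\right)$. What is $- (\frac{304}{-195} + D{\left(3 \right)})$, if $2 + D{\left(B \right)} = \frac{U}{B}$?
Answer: $\frac{58}{65} \approx 0.89231$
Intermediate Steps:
$U = 8$
$D{\left(B \right)} = -2 + \frac{8}{B}$
$- (\frac{304}{-195} + D{\left(3 \right)}) = - (\frac{304}{-195} - \left(2 - \frac{8}{3}\right)) = - (304 \left(- \frac{1}{195}\right) + \left(-2 + 8 \cdot \frac{1}{3}\right)) = - (- \frac{304}{195} + \left(-2 + \frac{8}{3}\right)) = - (- \frac{304}{195} + \frac{2}{3}) = \left(-1\right) \left(- \frac{58}{65}\right) = \frac{58}{65}$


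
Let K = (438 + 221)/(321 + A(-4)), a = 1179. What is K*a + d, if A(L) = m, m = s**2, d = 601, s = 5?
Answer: 984907/346 ≈ 2846.6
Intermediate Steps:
m = 25 (m = 5**2 = 25)
A(L) = 25
K = 659/346 (K = (438 + 221)/(321 + 25) = 659/346 ≈ 1.9046)
K*a + d = (659/346)*1179 + 601 = 776961/346 + 601 = 984907/346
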